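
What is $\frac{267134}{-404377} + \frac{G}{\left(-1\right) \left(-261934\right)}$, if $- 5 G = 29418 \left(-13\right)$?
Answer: $- \frac{5137101899}{13936853305} \approx -0.3686$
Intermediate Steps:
$G = \frac{382434}{5}$ ($G = - \frac{29418 \left(-13\right)}{5} = \left(- \frac{1}{5}\right) \left(-382434\right) = \frac{382434}{5} \approx 76487.0$)
$\frac{267134}{-404377} + \frac{G}{\left(-1\right) \left(-261934\right)} = \frac{267134}{-404377} + \frac{382434}{5 \left(\left(-1\right) \left(-261934\right)\right)} = 267134 \left(- \frac{1}{404377}\right) + \frac{382434}{5 \cdot 261934} = - \frac{267134}{404377} + \frac{382434}{5} \cdot \frac{1}{261934} = - \frac{267134}{404377} + \frac{191217}{654835} = - \frac{5137101899}{13936853305}$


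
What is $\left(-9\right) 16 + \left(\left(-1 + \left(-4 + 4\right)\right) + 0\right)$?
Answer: $-145$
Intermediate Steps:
$\left(-9\right) 16 + \left(\left(-1 + \left(-4 + 4\right)\right) + 0\right) = -144 + \left(\left(-1 + 0\right) + 0\right) = -144 + \left(-1 + 0\right) = -144 - 1 = -145$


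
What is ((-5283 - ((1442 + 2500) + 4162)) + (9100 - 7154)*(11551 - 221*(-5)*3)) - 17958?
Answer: 28897891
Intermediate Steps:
((-5283 - ((1442 + 2500) + 4162)) + (9100 - 7154)*(11551 - 221*(-5)*3)) - 17958 = ((-5283 - (3942 + 4162)) + 1946*(11551 + 1105*3)) - 17958 = ((-5283 - 1*8104) + 1946*(11551 + 3315)) - 17958 = ((-5283 - 8104) + 1946*14866) - 17958 = (-13387 + 28929236) - 17958 = 28915849 - 17958 = 28897891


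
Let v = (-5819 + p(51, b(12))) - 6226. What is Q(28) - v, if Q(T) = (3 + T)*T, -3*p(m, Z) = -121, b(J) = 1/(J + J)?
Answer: 38618/3 ≈ 12873.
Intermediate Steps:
b(J) = 1/(2*J)
p(m, Z) = 121/3 (p(m, Z) = -⅓*(-121) = 121/3)
Q(T) = T*(3 + T)
v = -36014/3 (v = (-5819 + 121/3) - 6226 = -17336/3 - 6226 = -36014/3 ≈ -12005.)
Q(28) - v = 28*(3 + 28) - 1*(-36014/3) = 28*31 + 36014/3 = 868 + 36014/3 = 38618/3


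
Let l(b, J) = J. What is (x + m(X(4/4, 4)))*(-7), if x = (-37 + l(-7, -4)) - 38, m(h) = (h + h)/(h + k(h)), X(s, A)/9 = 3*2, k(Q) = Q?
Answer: 546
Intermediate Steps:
X(s, A) = 54 (X(s, A) = 9*(3*2) = 9*6 = 54)
m(h) = 1 (m(h) = (h + h)/(h + h) = (2*h)/((2*h)) = (2*h)*(1/(2*h)) = 1)
x = -79 (x = (-37 - 4) - 38 = -41 - 38 = -79)
(x + m(X(4/4, 4)))*(-7) = (-79 + 1)*(-7) = -78*(-7) = 546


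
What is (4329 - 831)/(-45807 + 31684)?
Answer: -3498/14123 ≈ -0.24768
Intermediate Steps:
(4329 - 831)/(-45807 + 31684) = 3498/(-14123) = 3498*(-1/14123) = -3498/14123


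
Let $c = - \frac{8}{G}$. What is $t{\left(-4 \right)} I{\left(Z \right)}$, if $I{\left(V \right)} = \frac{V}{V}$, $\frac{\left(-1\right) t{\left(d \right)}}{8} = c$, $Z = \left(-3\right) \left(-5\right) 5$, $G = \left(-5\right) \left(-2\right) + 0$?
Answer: $\frac{32}{5} \approx 6.4$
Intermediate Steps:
$G = 10$ ($G = 10 + 0 = 10$)
$Z = 75$ ($Z = 15 \cdot 5 = 75$)
$c = - \frac{4}{5}$ ($c = - \frac{8}{10} = \left(-8\right) \frac{1}{10} = - \frac{4}{5} \approx -0.8$)
$t{\left(d \right)} = \frac{32}{5}$ ($t{\left(d \right)} = \left(-8\right) \left(- \frac{4}{5}\right) = \frac{32}{5}$)
$I{\left(V \right)} = 1$
$t{\left(-4 \right)} I{\left(Z \right)} = \frac{32}{5} \cdot 1 = \frac{32}{5}$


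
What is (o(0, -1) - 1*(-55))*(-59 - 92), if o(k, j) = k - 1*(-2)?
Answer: -8607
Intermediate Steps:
o(k, j) = 2 + k (o(k, j) = k + 2 = 2 + k)
(o(0, -1) - 1*(-55))*(-59 - 92) = ((2 + 0) - 1*(-55))*(-59 - 92) = (2 + 55)*(-151) = 57*(-151) = -8607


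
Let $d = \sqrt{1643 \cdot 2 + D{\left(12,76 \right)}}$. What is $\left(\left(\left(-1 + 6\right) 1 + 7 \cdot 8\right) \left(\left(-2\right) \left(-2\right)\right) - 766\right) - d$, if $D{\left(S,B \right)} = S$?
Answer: $-522 - \sqrt{3298} \approx -579.43$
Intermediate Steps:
$d = \sqrt{3298}$ ($d = \sqrt{1643 \cdot 2 + 12} = \sqrt{3286 + 12} = \sqrt{3298} \approx 57.428$)
$\left(\left(\left(-1 + 6\right) 1 + 7 \cdot 8\right) \left(\left(-2\right) \left(-2\right)\right) - 766\right) - d = \left(\left(\left(-1 + 6\right) 1 + 7 \cdot 8\right) \left(\left(-2\right) \left(-2\right)\right) - 766\right) - \sqrt{3298} = \left(\left(5 \cdot 1 + 56\right) 4 - 766\right) - \sqrt{3298} = \left(\left(5 + 56\right) 4 - 766\right) - \sqrt{3298} = \left(61 \cdot 4 - 766\right) - \sqrt{3298} = \left(244 - 766\right) - \sqrt{3298} = -522 - \sqrt{3298}$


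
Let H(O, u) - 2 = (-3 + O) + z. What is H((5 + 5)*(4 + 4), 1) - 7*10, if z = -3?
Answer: 6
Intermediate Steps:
H(O, u) = -4 + O (H(O, u) = 2 + ((-3 + O) - 3) = 2 + (-6 + O) = -4 + O)
H((5 + 5)*(4 + 4), 1) - 7*10 = (-4 + (5 + 5)*(4 + 4)) - 7*10 = (-4 + 10*8) - 70 = (-4 + 80) - 70 = 76 - 70 = 6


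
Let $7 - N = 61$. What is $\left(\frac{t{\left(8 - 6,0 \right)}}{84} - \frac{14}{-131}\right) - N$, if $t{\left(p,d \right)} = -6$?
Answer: $\frac{99101}{1834} \approx 54.035$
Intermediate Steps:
$N = -54$ ($N = 7 - 61 = -54$)
$\left(\frac{t{\left(8 - 6,0 \right)}}{84} - \frac{14}{-131}\right) - N = \left(- \frac{6}{84} - \frac{14}{-131}\right) - -54 = \left(\left(-6\right) \frac{1}{84} - - \frac{14}{131}\right) + 54 = \left(- \frac{1}{14} + \frac{14}{131}\right) + 54 = \frac{65}{1834} + 54 = \frac{99101}{1834}$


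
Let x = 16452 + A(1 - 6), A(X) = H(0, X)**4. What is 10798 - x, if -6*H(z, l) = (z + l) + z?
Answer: -7328209/1296 ≈ -5654.5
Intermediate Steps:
H(z, l) = -z/3 - l/6 (H(z, l) = -((z + l) + z)/6 = -((l + z) + z)/6 = -(l + 2*z)/6 = -z/3 - l/6)
A(X) = X**4/1296 (A(X) = (-1/3*0 - X/6)**4 = (0 - X/6)**4 = (-X/6)**4 = X**4/1296)
x = 21322417/1296 (x = 16452 + (1 - 6)**4/1296 = 16452 + (1/1296)*(-5)**4 = 16452 + (1/1296)*625 = 16452 + 625/1296 = 21322417/1296 ≈ 16452.)
10798 - x = 10798 - 1*21322417/1296 = 10798 - 21322417/1296 = -7328209/1296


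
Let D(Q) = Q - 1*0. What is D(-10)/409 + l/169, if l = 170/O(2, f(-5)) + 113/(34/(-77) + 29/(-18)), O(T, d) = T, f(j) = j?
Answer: 30041613/196649245 ≈ 0.15277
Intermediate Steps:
D(Q) = Q (D(Q) = Q + 0 = Q)
l = 85207/2845 (l = 170/2 + 113/(34/(-77) + 29/(-18)) = 170*(½) + 113/(34*(-1/77) + 29*(-1/18)) = 85 + 113/(-34/77 - 29/18) = 85 + 113/(-2845/1386) = 85 + 113*(-1386/2845) = 85 - 156618/2845 = 85207/2845 ≈ 29.950)
D(-10)/409 + l/169 = -10/409 + (85207/2845)/169 = -10*1/409 + (85207/2845)*(1/169) = -10/409 + 85207/480805 = 30041613/196649245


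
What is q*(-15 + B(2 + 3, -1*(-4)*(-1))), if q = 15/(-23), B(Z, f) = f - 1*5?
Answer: 360/23 ≈ 15.652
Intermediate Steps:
B(Z, f) = -5 + f (B(Z, f) = f - 5 = -5 + f)
q = -15/23 (q = 15*(-1/23) = -15/23 ≈ -0.65217)
q*(-15 + B(2 + 3, -1*(-4)*(-1))) = -15*(-15 + (-5 - 1*(-4)*(-1)))/23 = -15*(-15 + (-5 + 4*(-1)))/23 = -15*(-15 + (-5 - 4))/23 = -15*(-15 - 9)/23 = -15/23*(-24) = 360/23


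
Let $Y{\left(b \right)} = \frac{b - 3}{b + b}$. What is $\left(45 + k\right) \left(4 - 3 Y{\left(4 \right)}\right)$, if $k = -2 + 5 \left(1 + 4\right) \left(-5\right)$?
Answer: $- \frac{1189}{4} \approx -297.25$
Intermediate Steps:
$Y{\left(b \right)} = \frac{-3 + b}{2 b}$
$k = -127$ ($k = -2 + 5 \cdot 5 \left(-5\right) = -2 + 25 \left(-5\right) = -2 - 125 = -127$)
$\left(45 + k\right) \left(4 - 3 Y{\left(4 \right)}\right) = \left(45 - 127\right) \left(4 - 3 \frac{-3 + 4}{2 \cdot 4}\right) = - 82 \left(4 - 3 \cdot \frac{1}{2} \cdot \frac{1}{4} \cdot 1\right) = - 82 \left(4 - \frac{3}{8}\right) = \left(-82\right) \frac{29}{8} = - \frac{1189}{4}$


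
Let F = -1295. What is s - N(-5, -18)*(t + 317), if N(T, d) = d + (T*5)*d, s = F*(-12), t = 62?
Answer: -148188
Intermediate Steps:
s = 15540 (s = -1295*(-12) = 15540)
N(T, d) = d + 5*T*d (N(T, d) = d + (5*T)*d = d + 5*T*d)
s - N(-5, -18)*(t + 317) = 15540 - (-18*(1 + 5*(-5)))*(62 + 317) = 15540 - (-18*(1 - 25))*379 = 15540 - (-18*(-24))*379 = 15540 - 432*379 = 15540 - 1*163728 = 15540 - 163728 = -148188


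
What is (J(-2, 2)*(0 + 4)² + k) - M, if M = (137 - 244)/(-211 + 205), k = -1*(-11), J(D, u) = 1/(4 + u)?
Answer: -25/6 ≈ -4.1667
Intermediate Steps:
k = 11
M = 107/6 (M = -107/(-6) = -107*(-⅙) = 107/6 ≈ 17.833)
(J(-2, 2)*(0 + 4)² + k) - M = ((0 + 4)²/(4 + 2) + 11) - 1*107/6 = (4²/6 + 11) - 107/6 = ((⅙)*16 + 11) - 107/6 = (8/3 + 11) - 107/6 = 41/3 - 107/6 = -25/6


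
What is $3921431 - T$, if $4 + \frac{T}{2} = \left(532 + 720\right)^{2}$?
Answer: $786431$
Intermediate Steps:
$T = 3135000$ ($T = -8 + 2 \left(532 + 720\right)^{2} = -8 + 2 \cdot 1252^{2} = -8 + 2 \cdot 1567504 = -8 + 3135008 = 3135000$)
$3921431 - T = 3921431 - 3135000 = 786431$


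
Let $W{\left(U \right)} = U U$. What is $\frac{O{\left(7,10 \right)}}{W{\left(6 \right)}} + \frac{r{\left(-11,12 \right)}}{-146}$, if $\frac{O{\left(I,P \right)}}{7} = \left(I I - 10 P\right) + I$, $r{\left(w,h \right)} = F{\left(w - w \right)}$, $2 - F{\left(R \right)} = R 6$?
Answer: $- \frac{5630}{657} \approx -8.5693$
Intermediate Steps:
$F{\left(R \right)} = 2 - 6 R$ ($F{\left(R \right)} = 2 - R 6 = 2 - 6 R$)
$r{\left(w,h \right)} = 2$ ($r{\left(w,h \right)} = 2 - 6 \left(w - w\right) = 2 - 0 = 2 + 0 = 2$)
$W{\left(U \right)} = U^{2}$
$O{\left(I,P \right)} = - 70 P + 7 I + 7 I^{2}$ ($O{\left(I,P \right)} = 7 \left(\left(I I - 10 P\right) + I\right) = 7 \left(\left(I^{2} - 10 P\right) + I\right) = 7 \left(I + I^{2} - 10 P\right) = - 70 P + 7 I + 7 I^{2}$)
$\frac{O{\left(7,10 \right)}}{W{\left(6 \right)}} + \frac{r{\left(-11,12 \right)}}{-146} = \frac{\left(-70\right) 10 + 7 \cdot 7 + 7 \cdot 7^{2}}{6^{2}} + \frac{2}{-146} = \frac{-700 + 49 + 7 \cdot 49}{36} + 2 \left(- \frac{1}{146}\right) = \left(-700 + 49 + 343\right) \frac{1}{36} - \frac{1}{73} = \left(-308\right) \frac{1}{36} - \frac{1}{73} = - \frac{77}{9} - \frac{1}{73} = - \frac{5630}{657}$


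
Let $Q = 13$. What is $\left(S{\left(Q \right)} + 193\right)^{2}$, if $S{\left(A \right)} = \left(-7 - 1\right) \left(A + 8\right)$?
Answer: $625$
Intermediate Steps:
$S{\left(A \right)} = -64 - 8 A$ ($S{\left(A \right)} = - 8 \left(8 + A\right) = -64 - 8 A$)
$\left(S{\left(Q \right)} + 193\right)^{2} = \left(\left(-64 - 104\right) + 193\right)^{2} = \left(-168 + 193\right)^{2} = 25^{2} = 625$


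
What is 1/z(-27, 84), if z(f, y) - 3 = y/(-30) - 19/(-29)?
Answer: 145/124 ≈ 1.1694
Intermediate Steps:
z(f, y) = 106/29 - y/30 (z(f, y) = 3 + (y/(-30) - 19/(-29)) = 3 + (y*(-1/30) - 19*(-1/29)) = 3 + (-y/30 + 19/29) = 3 + (19/29 - y/30) = 106/29 - y/30)
1/z(-27, 84) = 1/(106/29 - 1/30*84) = 1/(106/29 - 14/5) = 1/(124/145) = 145/124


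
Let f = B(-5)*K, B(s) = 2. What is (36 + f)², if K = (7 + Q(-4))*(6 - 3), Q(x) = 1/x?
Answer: 23409/4 ≈ 5852.3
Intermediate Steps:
K = 81/4 (K = (7 + 1/(-4))*(6 - 3) = (7 - ¼)*3 = (27/4)*3 = 81/4 ≈ 20.250)
f = 81/2 (f = 2*(81/4) = 81/2 ≈ 40.500)
(36 + f)² = (36 + 81/2)² = (153/2)² = 23409/4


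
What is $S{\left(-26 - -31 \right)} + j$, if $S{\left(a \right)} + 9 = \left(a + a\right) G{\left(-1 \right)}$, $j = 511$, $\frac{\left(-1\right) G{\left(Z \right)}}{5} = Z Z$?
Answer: $452$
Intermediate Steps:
$G{\left(Z \right)} = - 5 Z^{2}$ ($G{\left(Z \right)} = - 5 Z Z = - 5 Z^{2}$)
$S{\left(a \right)} = -9 - 10 a$ ($S{\left(a \right)} = -9 + \left(a + a\right) \left(- 5 \left(-1\right)^{2}\right) = -9 + 2 a \left(\left(-5\right) 1\right) = -9 + 2 a \left(-5\right) = -9 - 10 a$)
$S{\left(-26 - -31 \right)} + j = \left(-9 - 10 \left(-26 - -31\right)\right) + 511 = \left(-9 - 10 \left(-26 + 31\right)\right) + 511 = \left(-9 - 50\right) + 511 = -59 + 511 = 452$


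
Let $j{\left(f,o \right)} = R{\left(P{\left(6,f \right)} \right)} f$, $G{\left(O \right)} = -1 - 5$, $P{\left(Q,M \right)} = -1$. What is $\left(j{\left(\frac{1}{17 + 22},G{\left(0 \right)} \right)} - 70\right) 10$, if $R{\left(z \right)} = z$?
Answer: $- \frac{27310}{39} \approx -700.26$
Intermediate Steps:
$G{\left(O \right)} = -6$ ($G{\left(O \right)} = -1 - 5 = -6$)
$j{\left(f,o \right)} = - f$
$\left(j{\left(\frac{1}{17 + 22},G{\left(0 \right)} \right)} - 70\right) 10 = \left(- \frac{1}{17 + 22} - 70\right) 10 = \left(- \frac{1}{39} - 70\right) 10 = \left(- \frac{2731}{39}\right) 10 = - \frac{27310}{39}$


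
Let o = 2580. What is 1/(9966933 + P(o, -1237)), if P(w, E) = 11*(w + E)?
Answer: 1/9981706 ≈ 1.0018e-7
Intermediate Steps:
P(w, E) = 11*E + 11*w (P(w, E) = 11*(E + w) = 11*E + 11*w)
1/(9966933 + P(o, -1237)) = 1/(9966933 + (11*(-1237) + 11*2580)) = 1/(9966933 + (-13607 + 28380)) = 1/(9966933 + 14773) = 1/9981706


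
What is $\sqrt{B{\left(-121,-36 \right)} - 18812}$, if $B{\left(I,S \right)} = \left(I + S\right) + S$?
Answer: $i \sqrt{19005} \approx 137.86 i$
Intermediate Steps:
$B{\left(I,S \right)} = I + 2 S$
$\sqrt{B{\left(-121,-36 \right)} - 18812} = \sqrt{\left(-121 + 2 \left(-36\right)\right) - 18812} = \sqrt{\left(-121 - 72\right) - 18812} = \sqrt{-193 - 18812} = \sqrt{-19005} = i \sqrt{19005}$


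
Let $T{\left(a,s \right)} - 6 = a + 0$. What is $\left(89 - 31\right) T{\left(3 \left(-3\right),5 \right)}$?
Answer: $-174$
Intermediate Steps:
$T{\left(a,s \right)} = 6 + a$ ($T{\left(a,s \right)} = 6 + \left(a + 0\right) = 6 + a$)
$\left(89 - 31\right) T{\left(3 \left(-3\right),5 \right)} = \left(89 - 31\right) \left(6 + 3 \left(-3\right)\right) = 58 \left(6 - 9\right) = 58 \left(-3\right) = -174$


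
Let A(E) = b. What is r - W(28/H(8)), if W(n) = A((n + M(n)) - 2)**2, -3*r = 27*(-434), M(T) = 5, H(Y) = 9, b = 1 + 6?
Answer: 3857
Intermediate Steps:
b = 7
A(E) = 7
r = 3906 (r = -9*(-434) = -1/3*(-11718) = 3906)
W(n) = 49 (W(n) = 7**2 = 49)
r - W(28/H(8)) = 3906 - 1*49 = 3906 - 49 = 3857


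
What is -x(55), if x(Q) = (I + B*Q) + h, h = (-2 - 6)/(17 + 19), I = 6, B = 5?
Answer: -2527/9 ≈ -280.78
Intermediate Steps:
h = -2/9 (h = -8/36 = -8*1/36 = -2/9 ≈ -0.22222)
x(Q) = 52/9 + 5*Q (x(Q) = (6 + 5*Q) - 2/9 = 52/9 + 5*Q)
-x(55) = -(52/9 + 5*55) = -(52/9 + 275) = -1*2527/9 = -2527/9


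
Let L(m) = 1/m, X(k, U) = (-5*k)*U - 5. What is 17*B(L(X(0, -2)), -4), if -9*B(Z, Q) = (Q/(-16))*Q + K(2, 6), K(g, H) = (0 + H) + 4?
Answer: -17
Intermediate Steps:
K(g, H) = 4 + H (K(g, H) = H + 4 = 4 + H)
X(k, U) = -5 - 5*U*k (X(k, U) = -5*U*k - 5 = -5 - 5*U*k)
B(Z, Q) = -10/9 + Q**2/144 (B(Z, Q) = -((Q/(-16))*Q + (4 + 6))/9 = -((Q*(-1/16))*Q + 10)/9 = -((-Q/16)*Q + 10)/9 = -(-Q**2/16 + 10)/9 = -(10 - Q**2/16)/9 = -10/9 + Q**2/144)
17*B(L(X(0, -2)), -4) = 17*(-10/9 + (1/144)*(-4)**2) = 17*(-10/9 + (1/144)*16) = 17*(-10/9 + 1/9) = 17*(-1) = -17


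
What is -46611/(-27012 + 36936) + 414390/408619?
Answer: -4977911283/1351711652 ≈ -3.6827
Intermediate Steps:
-46611/(-27012 + 36936) + 414390/408619 = -46611/9924 + 414390*(1/408619) = -46611*1/9924 + 414390/408619 = -15537/3308 + 414390/408619 = -4977911283/1351711652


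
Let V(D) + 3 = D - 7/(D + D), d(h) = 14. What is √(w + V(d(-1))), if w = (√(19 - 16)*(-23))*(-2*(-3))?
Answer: √(43 - 552*√3)/2 ≈ 15.109*I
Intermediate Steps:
w = -138*√3 (w = (√3*(-23))*6 = -23*√3*6 = -138*√3 ≈ -239.02)
V(D) = -3 + D - 7/(2*D) (V(D) = -3 + (D - 7/(D + D)) = -3 + (D - 7*1/(2*D)) = -3 + (D - 7/(2*D)) = -3 + D - 7/(2*D))
√(w + V(d(-1))) = √(-138*√3 + (-3 + 14 - 7/2/14)) = √(-138*√3 + (-3 + 14 - 7/2*1/14)) = √(-138*√3 + (-3 + 14 - ¼)) = √(-138*√3 + 43/4) = √(43/4 - 138*√3)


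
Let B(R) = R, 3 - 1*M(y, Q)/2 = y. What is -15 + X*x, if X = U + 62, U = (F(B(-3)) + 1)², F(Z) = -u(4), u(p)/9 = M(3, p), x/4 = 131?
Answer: 32997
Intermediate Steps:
x = 524 (x = 4*131 = 524)
M(y, Q) = 6 - 2*y
u(p) = 0 (u(p) = 9*(6 - 2*3) = 9*(6 - 6) = 9*0 = 0)
F(Z) = 0 (F(Z) = -1*0 = 0)
U = 1 (U = (0 + 1)² = 1² = 1)
X = 63 (X = 1 + 62 = 63)
-15 + X*x = -15 + 63*524 = -15 + 33012 = 32997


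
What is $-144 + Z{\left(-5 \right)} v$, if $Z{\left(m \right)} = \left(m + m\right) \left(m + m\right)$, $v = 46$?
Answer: $4456$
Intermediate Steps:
$Z{\left(m \right)} = 4 m^{2}$ ($Z{\left(m \right)} = 2 m 2 m = 4 m^{2}$)
$-144 + Z{\left(-5 \right)} v = -144 + 4 \left(-5\right)^{2} \cdot 46 = -144 + 4 \cdot 25 \cdot 46 = -144 + 100 \cdot 46 = -144 + 4600 = 4456$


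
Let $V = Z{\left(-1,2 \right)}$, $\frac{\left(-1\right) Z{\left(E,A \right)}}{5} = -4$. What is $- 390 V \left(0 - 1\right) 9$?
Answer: $70200$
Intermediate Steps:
$Z{\left(E,A \right)} = 20$ ($Z{\left(E,A \right)} = \left(-5\right) \left(-4\right) = 20$)
$V = 20$
$- 390 V \left(0 - 1\right) 9 = - 390 \cdot 20 \left(0 - 1\right) 9 = - 390 \cdot 20 \left(-1\right) 9 = - 390 \left(\left(-20\right) 9\right) = \left(-390\right) \left(-180\right) = 70200$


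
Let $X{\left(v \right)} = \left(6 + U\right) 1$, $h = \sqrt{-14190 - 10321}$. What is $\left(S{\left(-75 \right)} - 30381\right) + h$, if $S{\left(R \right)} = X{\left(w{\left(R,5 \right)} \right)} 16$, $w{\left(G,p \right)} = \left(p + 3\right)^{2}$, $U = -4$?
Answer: $-30349 + i \sqrt{24511} \approx -30349.0 + 156.56 i$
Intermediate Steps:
$h = i \sqrt{24511}$ ($h = \sqrt{-24511} = i \sqrt{24511} \approx 156.56 i$)
$w{\left(G,p \right)} = \left(3 + p\right)^{2}$
$X{\left(v \right)} = 2$ ($X{\left(v \right)} = \left(6 - 4\right) 1 = 2 \cdot 1 = 2$)
$S{\left(R \right)} = 32$ ($S{\left(R \right)} = 2 \cdot 16 = 32$)
$\left(S{\left(-75 \right)} - 30381\right) + h = \left(32 - 30381\right) + i \sqrt{24511} = -30349 + i \sqrt{24511}$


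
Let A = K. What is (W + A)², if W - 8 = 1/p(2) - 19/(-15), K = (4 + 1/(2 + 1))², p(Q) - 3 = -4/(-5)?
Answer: 585785209/731025 ≈ 801.32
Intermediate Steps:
p(Q) = 19/5 (p(Q) = 3 - 4/(-5) = 3 - 4*(-⅕) = 3 + ⅘ = 19/5)
K = 169/9 (K = (4 + 1/3)² = (4 + ⅓)² = (13/3)² = 169/9 ≈ 18.778)
A = 169/9 ≈ 18.778
W = 2716/285 (W = 8 + (1/(19/5) - 19/(-15)) = 8 + (1*(5/19) - 19*(-1/15)) = 8 + (5/19 + 19/15) = 8 + 436/285 = 2716/285 ≈ 9.5298)
(W + A)² = (2716/285 + 169/9)² = (24203/855)² = 585785209/731025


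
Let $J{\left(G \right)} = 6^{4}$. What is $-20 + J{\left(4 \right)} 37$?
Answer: $47932$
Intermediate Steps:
$J{\left(G \right)} = 1296$
$-20 + J{\left(4 \right)} 37 = -20 + 1296 \cdot 37 = -20 + 47952 = 47932$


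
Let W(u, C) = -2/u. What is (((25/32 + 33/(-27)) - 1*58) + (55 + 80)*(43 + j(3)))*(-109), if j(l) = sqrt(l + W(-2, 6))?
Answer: -188871821/288 ≈ -6.5581e+5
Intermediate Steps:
j(l) = sqrt(1 + l) (j(l) = sqrt(l - 2/(-2)) = sqrt(l - 2*(-1/2)) = sqrt(l + 1) = sqrt(1 + l))
(((25/32 + 33/(-27)) - 1*58) + (55 + 80)*(43 + j(3)))*(-109) = (((25/32 + 33/(-27)) - 1*58) + (55 + 80)*(43 + sqrt(1 + 3)))*(-109) = (((25*(1/32) + 33*(-1/27)) - 58) + 135*(43 + sqrt(4)))*(-109) = (((25/32 - 11/9) - 58) + 135*(43 + 2))*(-109) = ((-127/288 - 58) + 135*45)*(-109) = (-16831/288 + 6075)*(-109) = (1732769/288)*(-109) = -188871821/288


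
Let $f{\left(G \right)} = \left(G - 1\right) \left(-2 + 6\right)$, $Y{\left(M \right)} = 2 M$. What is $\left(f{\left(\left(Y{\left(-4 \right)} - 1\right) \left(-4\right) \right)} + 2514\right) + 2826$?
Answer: $5480$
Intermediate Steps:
$f{\left(G \right)} = -4 + 4 G$ ($f{\left(G \right)} = \left(-1 + G\right) 4 = -4 + 4 G$)
$\left(f{\left(\left(Y{\left(-4 \right)} - 1\right) \left(-4\right) \right)} + 2514\right) + 2826 = \left(\left(-4 + 4 \left(2 \left(-4\right) - 1\right) \left(-4\right)\right) + 2514\right) + 2826 = \left(\left(-4 + 4 \left(-8 - 1\right) \left(-4\right)\right) + 2514\right) + 2826 = \left(\left(-4 + 4 \left(\left(-9\right) \left(-4\right)\right)\right) + 2514\right) + 2826 = \left(\left(-4 + 4 \cdot 36\right) + 2514\right) + 2826 = \left(\left(-4 + 144\right) + 2514\right) + 2826 = \left(140 + 2514\right) + 2826 = 2654 + 2826 = 5480$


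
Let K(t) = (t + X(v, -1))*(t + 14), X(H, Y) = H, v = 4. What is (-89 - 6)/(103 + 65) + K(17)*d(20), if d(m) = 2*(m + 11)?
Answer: 6780721/168 ≈ 40361.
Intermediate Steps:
d(m) = 22 + 2*m (d(m) = 2*(11 + m) = 22 + 2*m)
K(t) = (4 + t)*(14 + t) (K(t) = (t + 4)*(t + 14) = (4 + t)*(14 + t))
(-89 - 6)/(103 + 65) + K(17)*d(20) = (-89 - 6)/(103 + 65) + (56 + 17**2 + 18*17)*(22 + 2*20) = -95/168 + (56 + 289 + 306)*(22 + 40) = -95*1/168 + 651*62 = -95/168 + 40362 = 6780721/168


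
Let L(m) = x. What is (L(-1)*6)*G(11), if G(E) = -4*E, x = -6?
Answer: 1584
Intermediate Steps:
L(m) = -6
(L(-1)*6)*G(11) = (-6*6)*(-4*11) = -36*(-44) = 1584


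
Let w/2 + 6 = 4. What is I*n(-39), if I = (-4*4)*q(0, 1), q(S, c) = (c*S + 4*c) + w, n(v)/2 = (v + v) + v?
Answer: 0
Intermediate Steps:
w = -4 (w = -12 + 2*4 = -12 + 8 = -4)
n(v) = 6*v (n(v) = 2*((v + v) + v) = 2*(2*v + v) = 2*(3*v) = 6*v)
q(S, c) = -4 + 4*c + S*c (q(S, c) = (c*S + 4*c) - 4 = (S*c + 4*c) - 4 = (4*c + S*c) - 4 = -4 + 4*c + S*c)
I = 0 (I = (-4*4)*(-4 + 4*1 + 0*1) = -16*(-4 + 4 + 0) = -16*0 = 0)
I*n(-39) = 0*(6*(-39)) = 0*(-234) = 0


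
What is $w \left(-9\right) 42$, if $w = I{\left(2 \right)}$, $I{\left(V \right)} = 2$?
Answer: $-756$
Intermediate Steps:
$w = 2$
$w \left(-9\right) 42 = 2 \left(-9\right) 42 = \left(-18\right) 42 = -756$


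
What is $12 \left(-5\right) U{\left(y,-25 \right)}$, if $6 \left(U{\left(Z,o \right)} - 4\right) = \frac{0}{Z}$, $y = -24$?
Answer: $-240$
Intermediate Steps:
$U{\left(Z,o \right)} = 4$ ($U{\left(Z,o \right)} = 4 + \frac{0 \frac{1}{Z}}{6} = 4 + \frac{1}{6} \cdot 0 = 4 + 0 = 4$)
$12 \left(-5\right) U{\left(y,-25 \right)} = 12 \left(-5\right) 4 = \left(-60\right) 4 = -240$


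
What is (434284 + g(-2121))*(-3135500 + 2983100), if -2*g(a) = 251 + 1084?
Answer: -66083154600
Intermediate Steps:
g(a) = -1335/2 (g(a) = -(251 + 1084)/2 = -1/2*1335 = -1335/2)
(434284 + g(-2121))*(-3135500 + 2983100) = (434284 - 1335/2)*(-3135500 + 2983100) = (867233/2)*(-152400) = -66083154600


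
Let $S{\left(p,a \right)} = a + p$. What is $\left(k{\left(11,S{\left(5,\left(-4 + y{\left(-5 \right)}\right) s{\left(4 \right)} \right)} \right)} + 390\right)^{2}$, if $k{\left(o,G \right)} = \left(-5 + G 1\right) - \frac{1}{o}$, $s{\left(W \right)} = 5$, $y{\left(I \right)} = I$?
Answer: $\frac{14394436}{121} \approx 1.1896 \cdot 10^{5}$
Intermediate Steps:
$k{\left(o,G \right)} = -5 + G - \frac{1}{o}$ ($k{\left(o,G \right)} = \left(-5 + G\right) - \frac{1}{o} = -5 + G - \frac{1}{o}$)
$\left(k{\left(11,S{\left(5,\left(-4 + y{\left(-5 \right)}\right) s{\left(4 \right)} \right)} \right)} + 390\right)^{2} = \left(\left(-5 + \left(\left(-4 - 5\right) 5 + 5\right) - \frac{1}{11}\right) + 390\right)^{2} = \left(\left(-5 + \left(\left(-9\right) 5 + 5\right) - \frac{1}{11}\right) + 390\right)^{2} = \left(\left(-5 + \left(-45 + 5\right) - \frac{1}{11}\right) + 390\right)^{2} = \left(\left(-5 - 40 - \frac{1}{11}\right) + 390\right)^{2} = \left(- \frac{496}{11} + 390\right)^{2} = \left(\frac{3794}{11}\right)^{2} = \frac{14394436}{121}$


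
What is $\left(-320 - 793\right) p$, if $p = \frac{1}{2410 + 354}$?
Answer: $- \frac{1113}{2764} \approx -0.40268$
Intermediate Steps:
$p = \frac{1}{2764} \approx 0.00036179$
$\left(-320 - 793\right) p = \left(-320 - 793\right) \frac{1}{2764} = \left(-1113\right) \frac{1}{2764} = - \frac{1113}{2764}$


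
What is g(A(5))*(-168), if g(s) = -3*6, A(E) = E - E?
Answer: 3024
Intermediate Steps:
A(E) = 0
g(s) = -18
g(A(5))*(-168) = -18*(-168) = 3024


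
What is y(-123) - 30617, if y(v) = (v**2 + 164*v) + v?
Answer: -35783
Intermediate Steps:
y(v) = v**2 + 165*v
y(-123) - 30617 = -123*(165 - 123) - 30617 = -123*42 - 30617 = -5166 - 30617 = -35783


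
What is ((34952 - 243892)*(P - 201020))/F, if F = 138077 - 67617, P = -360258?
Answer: 5863671266/3523 ≈ 1.6644e+6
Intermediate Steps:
F = 70460
((34952 - 243892)*(P - 201020))/F = ((34952 - 243892)*(-360258 - 201020))/70460 = -208940*(-561278)*(1/70460) = 117273425320*(1/70460) = 5863671266/3523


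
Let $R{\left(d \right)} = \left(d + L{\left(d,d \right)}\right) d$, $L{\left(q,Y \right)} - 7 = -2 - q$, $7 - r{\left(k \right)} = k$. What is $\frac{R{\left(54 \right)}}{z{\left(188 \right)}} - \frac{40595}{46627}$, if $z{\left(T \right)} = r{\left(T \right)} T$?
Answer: $- \frac{696977975}{793311778} \approx -0.87857$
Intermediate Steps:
$r{\left(k \right)} = 7 - k$
$L{\left(q,Y \right)} = 5 - q$ ($L{\left(q,Y \right)} = 7 - \left(2 + q\right) = 5 - q$)
$z{\left(T \right)} = T \left(7 - T\right)$ ($z{\left(T \right)} = \left(7 - T\right) T = T \left(7 - T\right)$)
$R{\left(d \right)} = 5 d$ ($R{\left(d \right)} = \left(d - \left(-5 + d\right)\right) d = 5 d$)
$\frac{R{\left(54 \right)}}{z{\left(188 \right)}} - \frac{40595}{46627} = \frac{5 \cdot 54}{188 \left(7 - 188\right)} - \frac{40595}{46627} = \frac{270}{188 \left(7 - 188\right)} - \frac{40595}{46627} = \frac{270}{188 \left(-181\right)} - \frac{40595}{46627} = \frac{270}{-34028} - \frac{40595}{46627} = 270 \left(- \frac{1}{34028}\right) - \frac{40595}{46627} = - \frac{135}{17014} - \frac{40595}{46627} = - \frac{696977975}{793311778}$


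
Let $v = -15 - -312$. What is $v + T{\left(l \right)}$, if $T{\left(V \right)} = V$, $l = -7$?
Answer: $290$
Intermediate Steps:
$v = 297$ ($v = -15 + 312 = 297$)
$v + T{\left(l \right)} = 297 - 7 = 290$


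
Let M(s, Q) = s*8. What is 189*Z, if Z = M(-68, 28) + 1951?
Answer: 265923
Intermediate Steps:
M(s, Q) = 8*s
Z = 1407 (Z = 8*(-68) + 1951 = -544 + 1951 = 1407)
189*Z = 189*1407 = 265923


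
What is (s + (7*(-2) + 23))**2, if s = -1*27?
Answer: 324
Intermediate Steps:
s = -27
(s + (7*(-2) + 23))**2 = (-27 + (7*(-2) + 23))**2 = (-27 + (-14 + 23))**2 = (-27 + 9)**2 = (-18)**2 = 324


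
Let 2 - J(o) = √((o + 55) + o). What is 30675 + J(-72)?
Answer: 30677 - I*√89 ≈ 30677.0 - 9.434*I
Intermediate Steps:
J(o) = 2 - √(55 + 2*o) (J(o) = 2 - √((o + 55) + o) = 2 - √((55 + o) + o) = 2 - √(55 + 2*o))
30675 + J(-72) = 30675 + (2 - √(55 + 2*(-72))) = 30675 + (2 - √(55 - 144)) = 30675 + (2 - √(-89)) = 30675 + (2 - I*√89) = 30677 - I*√89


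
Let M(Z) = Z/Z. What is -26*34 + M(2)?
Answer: -883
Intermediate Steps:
M(Z) = 1
-26*34 + M(2) = -26*34 + 1 = -884 + 1 = -883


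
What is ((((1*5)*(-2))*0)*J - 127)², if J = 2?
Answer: 16129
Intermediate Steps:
((((1*5)*(-2))*0)*J - 127)² = ((((1*5)*(-2))*0)*2 - 127)² = (((5*(-2))*0)*2 - 127)² = (-10*0*2 - 127)² = (0*2 - 127)² = (0 - 127)² = (-127)² = 16129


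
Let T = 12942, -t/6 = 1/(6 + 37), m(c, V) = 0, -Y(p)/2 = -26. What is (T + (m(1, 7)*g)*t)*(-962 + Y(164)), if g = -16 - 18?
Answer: -11777220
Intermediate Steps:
Y(p) = 52 (Y(p) = -2*(-26) = 52)
g = -34
t = -6/43 (t = -6/(6 + 37) = -6/43 ≈ -0.13953)
(T + (m(1, 7)*g)*t)*(-962 + Y(164)) = (12942 + (0*(-34))*(-6/43))*(-962 + 52) = (12942 + 0*(-6/43))*(-910) = (12942 + 0)*(-910) = 12942*(-910) = -11777220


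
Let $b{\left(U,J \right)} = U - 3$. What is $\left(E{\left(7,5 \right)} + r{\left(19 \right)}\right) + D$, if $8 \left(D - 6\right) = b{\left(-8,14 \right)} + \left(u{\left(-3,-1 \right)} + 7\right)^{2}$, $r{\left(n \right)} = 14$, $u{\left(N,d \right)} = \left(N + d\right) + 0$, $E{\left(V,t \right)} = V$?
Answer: $\frac{107}{4} \approx 26.75$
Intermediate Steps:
$b{\left(U,J \right)} = -3 + U$
$u{\left(N,d \right)} = N + d$
$D = \frac{23}{4}$ ($D = 6 + \frac{\left(-3 - 8\right) + \left(\left(-3 - 1\right) + 7\right)^{2}}{8} = 6 + \frac{-11 + \left(-4 + 7\right)^{2}}{8} = 6 + \frac{-11 + 3^{2}}{8} = 6 + \frac{-11 + 9}{8} = 6 + \frac{1}{8} \left(-2\right) = 6 - \frac{1}{4} = \frac{23}{4} \approx 5.75$)
$\left(E{\left(7,5 \right)} + r{\left(19 \right)}\right) + D = \left(7 + 14\right) + \frac{23}{4} = 21 + \frac{23}{4} = \frac{107}{4}$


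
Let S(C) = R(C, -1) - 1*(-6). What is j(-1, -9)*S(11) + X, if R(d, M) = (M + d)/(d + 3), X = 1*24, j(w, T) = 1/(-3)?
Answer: 457/21 ≈ 21.762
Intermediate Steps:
j(w, T) = -⅓
X = 24
R(d, M) = (M + d)/(3 + d)
S(C) = 6 + (-1 + C)/(3 + C) (S(C) = (-1 + C)/(3 + C) - 1*(-6) = (-1 + C)/(3 + C) + 6 = 6 + (-1 + C)/(3 + C))
j(-1, -9)*S(11) + X = -(17 + 7*11)/(3*(3 + 11)) + 24 = -(17 + 77)/(3*14) + 24 = -94/42 + 24 = -⅓*47/7 + 24 = -47/21 + 24 = 457/21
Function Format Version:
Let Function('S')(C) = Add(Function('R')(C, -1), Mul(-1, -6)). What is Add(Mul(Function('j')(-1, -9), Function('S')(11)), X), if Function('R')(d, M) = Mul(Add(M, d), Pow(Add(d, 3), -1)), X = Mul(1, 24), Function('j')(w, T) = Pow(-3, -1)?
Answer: Rational(457, 21) ≈ 21.762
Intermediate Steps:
Function('j')(w, T) = Rational(-1, 3)
X = 24
Function('R')(d, M) = Mul(Pow(Add(3, d), -1), Add(M, d)) (Function('R')(d, M) = Mul(Add(M, d), Pow(Add(3, d), -1)) = Mul(Pow(Add(3, d), -1), Add(M, d)))
Function('S')(C) = Add(6, Mul(Pow(Add(3, C), -1), Add(-1, C))) (Function('S')(C) = Add(Mul(Pow(Add(3, C), -1), Add(-1, C)), Mul(-1, -6)) = Add(Mul(Pow(Add(3, C), -1), Add(-1, C)), 6) = Add(6, Mul(Pow(Add(3, C), -1), Add(-1, C))))
Add(Mul(Function('j')(-1, -9), Function('S')(11)), X) = Add(Mul(Rational(-1, 3), Mul(Pow(Add(3, 11), -1), Add(17, Mul(7, 11)))), 24) = Add(Mul(Rational(-1, 3), Mul(Pow(14, -1), Add(17, 77))), 24) = Add(Mul(Rational(-1, 3), Mul(Rational(1, 14), 94)), 24) = Add(Mul(Rational(-1, 3), Rational(47, 7)), 24) = Add(Rational(-47, 21), 24) = Rational(457, 21)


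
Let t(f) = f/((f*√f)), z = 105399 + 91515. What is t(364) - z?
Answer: -196914 + √91/182 ≈ -1.9691e+5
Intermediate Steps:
z = 196914
t(f) = f^(-½) (t(f) = f/(f^(3/2)) = f/f^(3/2) = f^(-½))
t(364) - z = 364^(-½) - 1*196914 = √91/182 - 196914 = -196914 + √91/182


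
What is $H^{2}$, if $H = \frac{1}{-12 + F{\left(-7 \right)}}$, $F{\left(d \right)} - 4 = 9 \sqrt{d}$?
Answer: $\frac{i}{- 503 i + 144 \sqrt{7}} \approx -0.0012633 + 0.00095687 i$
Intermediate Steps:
$F{\left(d \right)} = 4 + 9 \sqrt{d}$
$H = \frac{1}{-8 + 9 i \sqrt{7}}$ ($H = \frac{1}{-12 + \left(4 + 9 \sqrt{-7}\right)} = \frac{1}{-12 + \left(4 + 9 i \sqrt{7}\right)} = \frac{1}{-8 + 9 i \sqrt{7}} \approx -0.012678 - 0.037737 i$)
$H^{2} = \left(- \frac{8}{631} - \frac{9 i \sqrt{7}}{631}\right)^{2}$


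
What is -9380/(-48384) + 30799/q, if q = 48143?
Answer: 69348577/83191104 ≈ 0.83361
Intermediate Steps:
-9380/(-48384) + 30799/q = -9380/(-48384) + 30799/48143 = -9380*(-1/48384) + 30799*(1/48143) = 335/1728 + 30799/48143 = 69348577/83191104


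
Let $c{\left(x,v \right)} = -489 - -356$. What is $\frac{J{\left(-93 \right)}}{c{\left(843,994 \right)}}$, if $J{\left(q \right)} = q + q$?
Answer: $\frac{186}{133} \approx 1.3985$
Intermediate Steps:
$c{\left(x,v \right)} = -133$ ($c{\left(x,v \right)} = -489 + 356 = -133$)
$J{\left(q \right)} = 2 q$
$\frac{J{\left(-93 \right)}}{c{\left(843,994 \right)}} = \frac{2 \left(-93\right)}{-133} = \left(-186\right) \left(- \frac{1}{133}\right) = \frac{186}{133}$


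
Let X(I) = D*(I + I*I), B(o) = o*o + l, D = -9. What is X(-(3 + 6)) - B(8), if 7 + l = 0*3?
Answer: -705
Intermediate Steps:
l = -7 (l = -7 + 0*3 = -7 + 0 = -7)
B(o) = -7 + o**2 (B(o) = o*o - 7 = o**2 - 7 = -7 + o**2)
X(I) = -9*I - 9*I**2 (X(I) = -9*(I + I*I) = -9*(I + I**2) = -9*I - 9*I**2)
X(-(3 + 6)) - B(8) = -9*(-(3 + 6))*(1 - (3 + 6)) - (-7 + 8**2) = -9*(-1*9)*(1 - 1*9) - (-7 + 64) = -9*(-9)*(1 - 9) - 1*57 = -9*(-9)*(-8) - 57 = -648 - 57 = -705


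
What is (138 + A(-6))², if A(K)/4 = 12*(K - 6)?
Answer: 191844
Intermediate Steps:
A(K) = -288 + 48*K (A(K) = 4*(12*(K - 6)) = 4*(12*(-6 + K)) = 4*(-72 + 12*K) = -288 + 48*K)
(138 + A(-6))² = (138 + (-288 + 48*(-6)))² = (138 + (-288 - 288))² = (138 - 576)² = (-438)² = 191844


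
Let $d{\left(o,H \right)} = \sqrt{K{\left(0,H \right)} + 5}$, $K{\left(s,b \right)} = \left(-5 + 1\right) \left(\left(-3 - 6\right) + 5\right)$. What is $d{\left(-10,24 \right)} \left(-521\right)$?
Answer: $- 521 \sqrt{21} \approx -2387.5$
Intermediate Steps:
$K{\left(s,b \right)} = 16$ ($K{\left(s,b \right)} = - 4 \left(\left(-3 - 6\right) + 5\right) = - 4 \left(-9 + 5\right) = \left(-4\right) \left(-4\right) = 16$)
$d{\left(o,H \right)} = \sqrt{21}$ ($d{\left(o,H \right)} = \sqrt{16 + 5} = \sqrt{21}$)
$d{\left(-10,24 \right)} \left(-521\right) = \sqrt{21} \left(-521\right) = - 521 \sqrt{21}$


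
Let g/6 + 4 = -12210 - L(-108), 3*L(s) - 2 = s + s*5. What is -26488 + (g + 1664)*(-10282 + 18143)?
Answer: -552874896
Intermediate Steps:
L(s) = ⅔ + 2*s (L(s) = ⅔ + (s + s*5)/3 = ⅔ + (s + 5*s)/3 = ⅔ + (6*s)/3 = ⅔ + 2*s)
g = -71992 (g = -24 + 6*(-12210 - (⅔ + 2*(-108))) = -24 + 6*(-12210 - (⅔ - 216)) = -24 + 6*(-12210 - 1*(-646/3)) = -24 + 6*(-12210 + 646/3) = -24 + 6*(-35984/3) = -24 - 71968 = -71992)
-26488 + (g + 1664)*(-10282 + 18143) = -26488 + (-71992 + 1664)*(-10282 + 18143) = -26488 - 70328*7861 = -26488 - 552848408 = -552874896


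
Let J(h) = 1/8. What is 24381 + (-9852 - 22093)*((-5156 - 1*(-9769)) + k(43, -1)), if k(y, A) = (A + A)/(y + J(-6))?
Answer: -10166213152/69 ≈ -1.4734e+8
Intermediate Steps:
J(h) = 1/8
k(y, A) = 2*A/(1/8 + y) (k(y, A) = (A + A)/(y + 1/8) = (2*A)/(1/8 + y) = 2*A/(1/8 + y))
24381 + (-9852 - 22093)*((-5156 - 1*(-9769)) + k(43, -1)) = 24381 + (-9852 - 22093)*((-5156 - 1*(-9769)) + 16*(-1)/(1 + 8*43)) = 24381 - 31945*((-5156 + 9769) + 16*(-1)/(1 + 344)) = 24381 - 31945*(4613 + 16*(-1)/345) = 24381 - 31945*(4613 + 16*(-1)*(1/345)) = 24381 - 31945*(4613 - 16/345) = 24381 - 31945*1591469/345 = 24381 - 10167895441/69 = -10166213152/69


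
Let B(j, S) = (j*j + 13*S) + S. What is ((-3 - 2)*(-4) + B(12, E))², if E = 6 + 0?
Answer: 61504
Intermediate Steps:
E = 6
B(j, S) = j² + 14*S (B(j, S) = (j² + 13*S) + S = j² + 14*S)
((-3 - 2)*(-4) + B(12, E))² = ((-3 - 2)*(-4) + (12² + 14*6))² = (-5*(-4) + (144 + 84))² = (20 + 228)² = 248² = 61504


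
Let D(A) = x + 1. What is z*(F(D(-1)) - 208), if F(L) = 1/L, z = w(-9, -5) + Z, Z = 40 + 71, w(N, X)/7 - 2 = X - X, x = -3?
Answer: -52125/2 ≈ -26063.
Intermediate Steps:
w(N, X) = 14 (w(N, X) = 14 + 7*(X - X) = 14 + 7*0 = 14 + 0 = 14)
Z = 111
D(A) = -2 (D(A) = -3 + 1 = -2)
z = 125 (z = 14 + 111 = 125)
z*(F(D(-1)) - 208) = 125*(1/(-2) - 208) = 125*(-½ - 208) = 125*(-417/2) = -52125/2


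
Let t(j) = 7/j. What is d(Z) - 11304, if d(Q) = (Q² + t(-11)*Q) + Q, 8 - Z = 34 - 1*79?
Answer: -93233/11 ≈ -8475.7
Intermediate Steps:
Z = 53 (Z = 8 - (34 - 1*79) = 8 - (34 - 79) = 8 - 1*(-45) = 8 + 45 = 53)
d(Q) = Q² + 4*Q/11 (d(Q) = (Q² + (7/(-11))*Q) + Q = (Q² + (7*(-1/11))*Q) + Q = (Q² - 7*Q/11) + Q = Q² + 4*Q/11)
d(Z) - 11304 = (1/11)*53*(4 + 11*53) - 11304 = (1/11)*53*(4 + 583) - 11304 = (1/11)*53*587 - 11304 = 31111/11 - 11304 = -93233/11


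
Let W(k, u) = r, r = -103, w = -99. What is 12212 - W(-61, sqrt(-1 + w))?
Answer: 12315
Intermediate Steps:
W(k, u) = -103
12212 - W(-61, sqrt(-1 + w)) = 12212 - 1*(-103) = 12212 + 103 = 12315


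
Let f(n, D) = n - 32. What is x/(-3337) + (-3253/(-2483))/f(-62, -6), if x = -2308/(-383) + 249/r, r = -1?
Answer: 373672165/6346900586 ≈ 0.058875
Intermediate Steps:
f(n, D) = -32 + n
x = -93059/383 (x = -2308/(-383) + 249/(-1) = -2308*(-1/383) + 249*(-1) = 2308/383 - 249 = -93059/383 ≈ -242.97)
x/(-3337) + (-3253/(-2483))/f(-62, -6) = -93059/383/(-3337) + (-3253/(-2483))/(-32 - 62) = -93059/383*(-1/3337) - 3253*(-1/2483)/(-94) = 93059/1278071 + (3253/2483)*(-1/94) = 93059/1278071 - 3253/233402 = 373672165/6346900586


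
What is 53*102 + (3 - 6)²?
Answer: 5415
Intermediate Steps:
53*102 + (3 - 6)² = 5406 + (-3)² = 5406 + 9 = 5415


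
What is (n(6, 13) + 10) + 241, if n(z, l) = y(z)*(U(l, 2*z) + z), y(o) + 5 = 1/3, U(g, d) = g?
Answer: 487/3 ≈ 162.33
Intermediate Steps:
y(o) = -14/3 (y(o) = -5 + 1/3 = -5 + 1*(⅓) = -5 + ⅓ = -14/3)
n(z, l) = -14*l/3 - 14*z/3 (n(z, l) = -14*(l + z)/3 = -14*l/3 - 14*z/3)
(n(6, 13) + 10) + 241 = ((-14/3*13 - 14/3*6) + 10) + 241 = ((-182/3 - 28) + 10) + 241 = (-266/3 + 10) + 241 = -236/3 + 241 = 487/3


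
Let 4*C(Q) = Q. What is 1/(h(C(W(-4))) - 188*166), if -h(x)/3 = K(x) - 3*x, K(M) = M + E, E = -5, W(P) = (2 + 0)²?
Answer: -1/31187 ≈ -3.2065e-5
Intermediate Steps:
W(P) = 4 (W(P) = 2² = 4)
K(M) = -5 + M (K(M) = M - 5 = -5 + M)
C(Q) = Q/4
h(x) = 15 + 6*x (h(x) = -3*((-5 + x) - 3*x) = -3*(-5 - 2*x) = 15 + 6*x)
1/(h(C(W(-4))) - 188*166) = 1/((15 + 6*((¼)*4)) - 188*166) = 1/((15 + 6*1) - 31208) = 1/((15 + 6) - 31208) = 1/(21 - 31208) = 1/(-31187) = -1/31187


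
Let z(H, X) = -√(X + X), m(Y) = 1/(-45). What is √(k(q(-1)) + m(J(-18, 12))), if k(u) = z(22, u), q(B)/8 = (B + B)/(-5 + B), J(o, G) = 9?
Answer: √(-5 - 300*√3)/15 ≈ 1.527*I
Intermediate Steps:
m(Y) = -1/45
z(H, X) = -√2*√X (z(H, X) = -√(2*X) = -√2*√X)
q(B) = 16*B/(-5 + B) (q(B) = 8*((B + B)/(-5 + B)) = 8*((2*B)/(-5 + B)) = 8*(2*B/(-5 + B)) = 16*B/(-5 + B))
k(u) = -√2*√u
√(k(q(-1)) + m(J(-18, 12))) = √(-√2*√(16*(-1)/(-5 - 1)) - 1/45) = √(-√2*√(16*(-1)/(-6)) - 1/45) = √(-√2*√(16*(-1)*(-⅙)) - 1/45) = √(-√2*√(8/3) - 1/45) = √(-√2*2*√6/3 - 1/45) = √(-4*√3/3 - 1/45) = √(-1/45 - 4*√3/3)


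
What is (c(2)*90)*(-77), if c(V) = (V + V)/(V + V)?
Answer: -6930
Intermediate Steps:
c(V) = 1 (c(V) = (2*V)/((2*V)) = (2*V)*(1/(2*V)) = 1)
(c(2)*90)*(-77) = (1*90)*(-77) = 90*(-77) = -6930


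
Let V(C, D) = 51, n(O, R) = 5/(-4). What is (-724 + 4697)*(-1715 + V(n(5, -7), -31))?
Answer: -6611072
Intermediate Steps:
n(O, R) = -5/4 (n(O, R) = 5*(-¼) = -5/4)
(-724 + 4697)*(-1715 + V(n(5, -7), -31)) = (-724 + 4697)*(-1715 + 51) = 3973*(-1664) = -6611072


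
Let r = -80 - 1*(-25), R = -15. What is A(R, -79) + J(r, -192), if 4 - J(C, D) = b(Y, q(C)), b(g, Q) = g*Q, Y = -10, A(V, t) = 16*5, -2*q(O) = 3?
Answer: 69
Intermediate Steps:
q(O) = -3/2 (q(O) = -1/2*3 = -3/2)
A(V, t) = 80
r = -55 (r = -80 + 25 = -55)
b(g, Q) = Q*g
J(C, D) = -11 (J(C, D) = 4 - (-3)*(-10)/2 = 4 - 1*15 = 4 - 15 = -11)
A(R, -79) + J(r, -192) = 80 - 11 = 69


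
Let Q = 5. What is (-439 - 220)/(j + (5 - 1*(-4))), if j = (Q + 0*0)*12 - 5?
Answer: -659/64 ≈ -10.297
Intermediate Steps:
j = 55 (j = (5 + 0*0)*12 - 5 = (5 + 0)*12 - 5 = 5*12 - 5 = 60 - 5 = 55)
(-439 - 220)/(j + (5 - 1*(-4))) = (-439 - 220)/(55 + (5 - 1*(-4))) = -659/(55 + (5 + 4)) = -659/(55 + 9) = -659/64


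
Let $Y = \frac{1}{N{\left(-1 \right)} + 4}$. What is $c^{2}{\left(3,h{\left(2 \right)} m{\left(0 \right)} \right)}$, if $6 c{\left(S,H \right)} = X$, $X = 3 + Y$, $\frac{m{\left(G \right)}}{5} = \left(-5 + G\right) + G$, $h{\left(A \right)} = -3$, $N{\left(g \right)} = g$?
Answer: $\frac{25}{81} \approx 0.30864$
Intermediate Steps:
$m{\left(G \right)} = -25 + 10 G$ ($m{\left(G \right)} = 5 \left(\left(-5 + G\right) + G\right) = 5 \left(-5 + 2 G\right) = -25 + 10 G$)
$Y = \frac{1}{3}$ ($Y = \frac{1}{-1 + 4} = \frac{1}{3} \approx 0.33333$)
$X = \frac{10}{3}$ ($X = 3 + \frac{1}{3} = \frac{10}{3} \approx 3.3333$)
$c{\left(S,H \right)} = \frac{5}{9}$ ($c{\left(S,H \right)} = \frac{1}{6} \cdot \frac{10}{3} = \frac{5}{9}$)
$c^{2}{\left(3,h{\left(2 \right)} m{\left(0 \right)} \right)} = \left(\frac{5}{9}\right)^{2} = \frac{25}{81}$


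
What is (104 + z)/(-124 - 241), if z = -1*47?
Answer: -57/365 ≈ -0.15616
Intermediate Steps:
z = -47
(104 + z)/(-124 - 241) = (104 - 47)/(-124 - 241) = 57/(-365) = 57*(-1/365) = -57/365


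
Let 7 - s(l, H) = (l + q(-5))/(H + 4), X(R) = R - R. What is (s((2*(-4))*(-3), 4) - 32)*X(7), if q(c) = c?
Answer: 0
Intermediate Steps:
X(R) = 0
s(l, H) = 7 - (-5 + l)/(4 + H) (s(l, H) = 7 - (l - 5)/(H + 4) = 7 - (-5 + l)/(4 + H))
(s((2*(-4))*(-3), 4) - 32)*X(7) = ((33 - 2*(-4)*(-3) + 7*4)/(4 + 4) - 32)*0 = ((33 - (-8)*(-3) + 28)/8 - 32)*0 = ((33 - 1*24 + 28)/8 - 32)*0 = ((33 - 24 + 28)/8 - 32)*0 = ((⅛)*37 - 32)*0 = (37/8 - 32)*0 = -219/8*0 = 0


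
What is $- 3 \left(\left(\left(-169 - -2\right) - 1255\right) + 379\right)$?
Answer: $3129$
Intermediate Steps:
$- 3 \left(\left(\left(-169 - -2\right) - 1255\right) + 379\right) = - 3 \left(\left(\left(-169 + 2\right) - 1255\right) + 379\right) = - 3 \left(\left(-167 - 1255\right) + 379\right) = - 3 \left(-1422 + 379\right) = \left(-3\right) \left(-1043\right) = 3129$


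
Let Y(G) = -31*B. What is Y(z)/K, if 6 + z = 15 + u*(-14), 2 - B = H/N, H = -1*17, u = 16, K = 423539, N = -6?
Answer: 155/2541234 ≈ 6.0994e-5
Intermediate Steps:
H = -17
B = -5/6 (B = 2 - (-17)/(-6) = 2 - (-17)*(-1)/6 = 2 - 1*17/6 = 2 - 17/6 = -5/6 ≈ -0.83333)
z = -215 (z = -6 + (15 + 16*(-14)) = -6 + (15 - 224) = -6 - 209 = -215)
Y(G) = 155/6 (Y(G) = -31*(-5/6) = 155/6)
Y(z)/K = (155/6)/423539 = (155/6)*(1/423539) = 155/2541234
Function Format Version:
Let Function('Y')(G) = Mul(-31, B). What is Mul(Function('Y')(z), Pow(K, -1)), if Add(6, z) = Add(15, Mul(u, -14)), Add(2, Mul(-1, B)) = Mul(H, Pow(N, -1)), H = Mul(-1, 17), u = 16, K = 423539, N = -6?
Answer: Rational(155, 2541234) ≈ 6.0994e-5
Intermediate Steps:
H = -17
B = Rational(-5, 6) (B = Add(2, Mul(-1, Mul(-17, Pow(-6, -1)))) = Add(2, Mul(-1, Mul(-17, Rational(-1, 6)))) = Add(2, Mul(-1, Rational(17, 6))) = Add(2, Rational(-17, 6)) = Rational(-5, 6) ≈ -0.83333)
z = -215 (z = Add(-6, Add(15, Mul(16, -14))) = Add(-6, Add(15, -224)) = Add(-6, -209) = -215)
Function('Y')(G) = Rational(155, 6) (Function('Y')(G) = Mul(-31, Rational(-5, 6)) = Rational(155, 6))
Mul(Function('Y')(z), Pow(K, -1)) = Mul(Rational(155, 6), Pow(423539, -1)) = Mul(Rational(155, 6), Rational(1, 423539)) = Rational(155, 2541234)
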